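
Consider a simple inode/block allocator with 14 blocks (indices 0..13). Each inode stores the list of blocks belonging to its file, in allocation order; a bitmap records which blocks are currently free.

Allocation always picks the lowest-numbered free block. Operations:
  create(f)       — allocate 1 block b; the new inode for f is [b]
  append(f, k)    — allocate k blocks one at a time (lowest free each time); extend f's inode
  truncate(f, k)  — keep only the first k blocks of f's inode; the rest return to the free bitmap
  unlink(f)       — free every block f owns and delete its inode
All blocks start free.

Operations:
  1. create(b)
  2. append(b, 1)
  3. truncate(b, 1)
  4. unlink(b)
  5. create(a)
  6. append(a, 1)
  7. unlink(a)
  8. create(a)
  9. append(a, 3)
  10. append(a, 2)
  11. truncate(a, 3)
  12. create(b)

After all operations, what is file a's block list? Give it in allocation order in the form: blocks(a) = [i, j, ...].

blocks(a) = [0, 1, 2]

create(b): bitmap=F............. | b=[0]
append(b, 1): bitmap=FF............ | b=[0, 1]
truncate(b, 1): bitmap=F............. | b=[0]
unlink(b): bitmap=.............. | 
create(a): bitmap=F............. | a=[0]
append(a, 1): bitmap=FF............ | a=[0, 1]
unlink(a): bitmap=.............. | 
create(a): bitmap=F............. | a=[0]
append(a, 3): bitmap=FFFF.......... | a=[0, 1, 2, 3]
append(a, 2): bitmap=FFFFFF........ | a=[0, 1, 2, 3, 4, 5]
truncate(a, 3): bitmap=FFF........... | a=[0, 1, 2]
create(b): bitmap=FFFF.......... | a=[0, 1, 2] b=[3]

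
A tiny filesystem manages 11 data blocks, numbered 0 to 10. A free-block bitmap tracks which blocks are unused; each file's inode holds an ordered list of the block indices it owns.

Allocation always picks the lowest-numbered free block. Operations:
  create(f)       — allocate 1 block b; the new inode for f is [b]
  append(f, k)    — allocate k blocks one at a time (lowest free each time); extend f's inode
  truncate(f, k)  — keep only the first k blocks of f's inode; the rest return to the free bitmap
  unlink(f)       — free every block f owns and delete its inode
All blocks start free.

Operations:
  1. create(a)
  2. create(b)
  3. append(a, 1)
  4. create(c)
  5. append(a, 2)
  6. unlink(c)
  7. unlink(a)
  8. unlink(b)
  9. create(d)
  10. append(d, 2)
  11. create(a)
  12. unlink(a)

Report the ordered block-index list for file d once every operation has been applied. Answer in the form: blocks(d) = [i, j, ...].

blocks(d) = [0, 1, 2]

[1] create(a) — a=0 (map F..........)
[2] create(b) — a=0 b=1 (map FF.........)
[3] append(a, 1) — a=0,2 b=1 (map FFF........)
[4] create(c) — a=0,2 b=1 c=3 (map FFFF.......)
[5] append(a, 2) — a=0,2,4,5 b=1 c=3 (map FFFFFF.....)
[6] unlink(c) — a=0,2,4,5 b=1 (map FFF.FF.....)
[7] unlink(a) — b=1 (map .F.........)
[8] unlink(b) —  (map ...........)
[9] create(d) — d=0 (map F..........)
[10] append(d, 2) — d=0,1,2 (map FFF........)
[11] create(a) — a=3 d=0,1,2 (map FFFF.......)
[12] unlink(a) — d=0,1,2 (map FFF........)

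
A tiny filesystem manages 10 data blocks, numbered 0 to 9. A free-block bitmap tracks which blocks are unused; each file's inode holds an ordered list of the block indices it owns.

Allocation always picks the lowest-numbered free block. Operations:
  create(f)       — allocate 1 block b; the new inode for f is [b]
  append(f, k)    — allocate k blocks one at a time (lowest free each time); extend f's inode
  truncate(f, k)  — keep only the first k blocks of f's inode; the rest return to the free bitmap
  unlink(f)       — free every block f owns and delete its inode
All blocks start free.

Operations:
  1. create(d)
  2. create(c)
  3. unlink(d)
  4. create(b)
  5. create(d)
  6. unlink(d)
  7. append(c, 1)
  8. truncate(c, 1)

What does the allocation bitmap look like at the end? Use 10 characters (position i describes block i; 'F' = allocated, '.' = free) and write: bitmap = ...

create(d): bitmap=F......... | d=[0]
create(c): bitmap=FF........ | c=[1] d=[0]
unlink(d): bitmap=.F........ | c=[1]
create(b): bitmap=FF........ | b=[0] c=[1]
create(d): bitmap=FFF....... | b=[0] c=[1] d=[2]
unlink(d): bitmap=FF........ | b=[0] c=[1]
append(c, 1): bitmap=FFF....... | b=[0] c=[1, 2]
truncate(c, 1): bitmap=FF........ | b=[0] c=[1]

bitmap = FF........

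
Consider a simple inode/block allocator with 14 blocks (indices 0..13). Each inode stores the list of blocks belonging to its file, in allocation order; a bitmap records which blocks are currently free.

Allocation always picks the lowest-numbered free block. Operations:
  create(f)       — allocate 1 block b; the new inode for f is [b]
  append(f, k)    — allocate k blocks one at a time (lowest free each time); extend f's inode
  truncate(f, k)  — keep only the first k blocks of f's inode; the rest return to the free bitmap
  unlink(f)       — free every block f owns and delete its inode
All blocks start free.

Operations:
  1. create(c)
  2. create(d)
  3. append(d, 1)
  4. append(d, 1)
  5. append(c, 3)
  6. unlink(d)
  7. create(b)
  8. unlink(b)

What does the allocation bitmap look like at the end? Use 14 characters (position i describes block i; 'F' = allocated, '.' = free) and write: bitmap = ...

after create(c) → c:[0]  free=[F.............]
after create(d) → c:[0], d:[1]  free=[FF............]
after append(d, 1) → c:[0], d:[1, 2]  free=[FFF...........]
after append(d, 1) → c:[0], d:[1, 2, 3]  free=[FFFF..........]
after append(c, 3) → c:[0, 4, 5, 6], d:[1, 2, 3]  free=[FFFFFFF.......]
after unlink(d) → c:[0, 4, 5, 6]  free=[F...FFF.......]
after create(b) → b:[1], c:[0, 4, 5, 6]  free=[FF..FFF.......]
after unlink(b) → c:[0, 4, 5, 6]  free=[F...FFF.......]

bitmap = F...FFF.......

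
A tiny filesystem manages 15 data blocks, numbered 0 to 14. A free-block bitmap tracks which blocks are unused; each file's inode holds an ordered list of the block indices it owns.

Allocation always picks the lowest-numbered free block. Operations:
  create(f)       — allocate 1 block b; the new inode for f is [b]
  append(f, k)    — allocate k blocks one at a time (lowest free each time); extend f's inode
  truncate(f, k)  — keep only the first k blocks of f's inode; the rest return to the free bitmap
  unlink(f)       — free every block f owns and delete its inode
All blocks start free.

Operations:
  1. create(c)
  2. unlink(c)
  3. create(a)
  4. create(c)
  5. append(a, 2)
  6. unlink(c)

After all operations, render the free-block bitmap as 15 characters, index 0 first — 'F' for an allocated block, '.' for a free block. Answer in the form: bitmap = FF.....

bitmap = F.FF...........

create(c): bitmap=F.............. | c=[0]
unlink(c): bitmap=............... | 
create(a): bitmap=F.............. | a=[0]
create(c): bitmap=FF............. | a=[0] c=[1]
append(a, 2): bitmap=FFFF........... | a=[0, 2, 3] c=[1]
unlink(c): bitmap=F.FF........... | a=[0, 2, 3]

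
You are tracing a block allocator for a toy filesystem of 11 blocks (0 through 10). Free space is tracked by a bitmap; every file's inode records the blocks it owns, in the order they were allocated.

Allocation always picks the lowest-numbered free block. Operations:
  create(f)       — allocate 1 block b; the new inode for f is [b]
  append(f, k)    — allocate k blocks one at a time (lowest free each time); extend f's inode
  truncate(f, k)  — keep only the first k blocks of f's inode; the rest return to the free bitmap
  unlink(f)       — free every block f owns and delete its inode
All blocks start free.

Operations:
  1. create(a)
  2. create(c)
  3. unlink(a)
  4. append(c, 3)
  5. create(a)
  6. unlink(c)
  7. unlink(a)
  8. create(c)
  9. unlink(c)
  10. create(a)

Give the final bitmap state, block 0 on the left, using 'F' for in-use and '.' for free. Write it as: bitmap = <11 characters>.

[1] create(a) — a=0 (map F..........)
[2] create(c) — a=0 c=1 (map FF.........)
[3] unlink(a) — c=1 (map .F.........)
[4] append(c, 3) — c=1,0,2,3 (map FFFF.......)
[5] create(a) — a=4 c=1,0,2,3 (map FFFFF......)
[6] unlink(c) — a=4 (map ....F......)
[7] unlink(a) —  (map ...........)
[8] create(c) — c=0 (map F..........)
[9] unlink(c) —  (map ...........)
[10] create(a) — a=0 (map F..........)

bitmap = F..........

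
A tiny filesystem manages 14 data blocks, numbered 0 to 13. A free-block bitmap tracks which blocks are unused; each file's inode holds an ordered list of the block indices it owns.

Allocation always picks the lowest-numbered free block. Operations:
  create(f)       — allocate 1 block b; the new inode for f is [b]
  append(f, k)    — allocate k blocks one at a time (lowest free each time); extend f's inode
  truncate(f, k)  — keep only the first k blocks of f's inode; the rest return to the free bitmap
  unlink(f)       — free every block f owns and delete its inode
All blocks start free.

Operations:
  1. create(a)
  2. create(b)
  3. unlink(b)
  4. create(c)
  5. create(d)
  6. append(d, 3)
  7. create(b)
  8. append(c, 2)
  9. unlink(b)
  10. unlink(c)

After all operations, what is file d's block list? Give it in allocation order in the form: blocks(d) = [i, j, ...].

  1. create(a)  ⇒  F.............  {a→[0]}
  2. create(b)  ⇒  FF............  {a→[0]; b→[1]}
  3. unlink(b)  ⇒  F.............  {a→[0]}
  4. create(c)  ⇒  FF............  {a→[0]; c→[1]}
  5. create(d)  ⇒  FFF...........  {a→[0]; c→[1]; d→[2]}
  6. append(d, 3)  ⇒  FFFFFF........  {a→[0]; c→[1]; d→[2, 3, 4, 5]}
  7. create(b)  ⇒  FFFFFFF.......  {a→[0]; b→[6]; c→[1]; d→[2, 3, 4, 5]}
  8. append(c, 2)  ⇒  FFFFFFFFF.....  {a→[0]; b→[6]; c→[1, 7, 8]; d→[2, 3, 4, 5]}
  9. unlink(b)  ⇒  FFFFFF.FF.....  {a→[0]; c→[1, 7, 8]; d→[2, 3, 4, 5]}
  10. unlink(c)  ⇒  F.FFFF........  {a→[0]; d→[2, 3, 4, 5]}

blocks(d) = [2, 3, 4, 5]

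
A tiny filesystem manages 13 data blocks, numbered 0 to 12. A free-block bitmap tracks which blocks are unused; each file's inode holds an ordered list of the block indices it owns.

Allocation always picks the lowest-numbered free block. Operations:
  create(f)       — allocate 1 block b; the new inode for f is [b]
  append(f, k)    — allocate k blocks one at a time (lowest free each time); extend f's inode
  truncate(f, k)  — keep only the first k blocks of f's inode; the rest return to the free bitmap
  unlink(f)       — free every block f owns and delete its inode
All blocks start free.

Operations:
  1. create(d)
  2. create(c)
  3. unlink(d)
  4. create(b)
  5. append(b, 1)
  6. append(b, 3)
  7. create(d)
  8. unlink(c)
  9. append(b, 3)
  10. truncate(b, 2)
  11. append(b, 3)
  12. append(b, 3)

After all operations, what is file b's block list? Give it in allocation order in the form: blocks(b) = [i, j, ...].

blocks(b) = [0, 2, 1, 3, 4, 5, 7, 8]

after create(d) → d:[0]  free=[F............]
after create(c) → c:[1], d:[0]  free=[FF...........]
after unlink(d) → c:[1]  free=[.F...........]
after create(b) → b:[0], c:[1]  free=[FF...........]
after append(b, 1) → b:[0, 2], c:[1]  free=[FFF..........]
after append(b, 3) → b:[0, 2, 3, 4, 5], c:[1]  free=[FFFFFF.......]
after create(d) → b:[0, 2, 3, 4, 5], c:[1], d:[6]  free=[FFFFFFF......]
after unlink(c) → b:[0, 2, 3, 4, 5], d:[6]  free=[F.FFFFF......]
after append(b, 3) → b:[0, 2, 3, 4, 5, 1, 7, 8], d:[6]  free=[FFFFFFFFF....]
after truncate(b, 2) → b:[0, 2], d:[6]  free=[F.F...F......]
after append(b, 3) → b:[0, 2, 1, 3, 4], d:[6]  free=[FFFFF.F......]
after append(b, 3) → b:[0, 2, 1, 3, 4, 5, 7, 8], d:[6]  free=[FFFFFFFFF....]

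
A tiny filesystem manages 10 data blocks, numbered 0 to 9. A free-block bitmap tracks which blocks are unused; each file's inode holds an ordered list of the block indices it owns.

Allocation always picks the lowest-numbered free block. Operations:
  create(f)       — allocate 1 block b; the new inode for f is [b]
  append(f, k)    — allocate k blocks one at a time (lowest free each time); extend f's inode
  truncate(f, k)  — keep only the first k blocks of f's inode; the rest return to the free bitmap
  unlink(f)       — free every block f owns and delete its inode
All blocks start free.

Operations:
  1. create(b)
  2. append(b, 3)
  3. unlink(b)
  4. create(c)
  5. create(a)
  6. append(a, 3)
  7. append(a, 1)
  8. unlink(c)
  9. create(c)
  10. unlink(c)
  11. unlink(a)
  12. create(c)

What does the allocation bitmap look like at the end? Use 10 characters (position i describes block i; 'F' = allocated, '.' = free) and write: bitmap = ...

[1] create(b) — b=0 (map F.........)
[2] append(b, 3) — b=0,1,2,3 (map FFFF......)
[3] unlink(b) —  (map ..........)
[4] create(c) — c=0 (map F.........)
[5] create(a) — a=1 c=0 (map FF........)
[6] append(a, 3) — a=1,2,3,4 c=0 (map FFFFF.....)
[7] append(a, 1) — a=1,2,3,4,5 c=0 (map FFFFFF....)
[8] unlink(c) — a=1,2,3,4,5 (map .FFFFF....)
[9] create(c) — a=1,2,3,4,5 c=0 (map FFFFFF....)
[10] unlink(c) — a=1,2,3,4,5 (map .FFFFF....)
[11] unlink(a) —  (map ..........)
[12] create(c) — c=0 (map F.........)

bitmap = F.........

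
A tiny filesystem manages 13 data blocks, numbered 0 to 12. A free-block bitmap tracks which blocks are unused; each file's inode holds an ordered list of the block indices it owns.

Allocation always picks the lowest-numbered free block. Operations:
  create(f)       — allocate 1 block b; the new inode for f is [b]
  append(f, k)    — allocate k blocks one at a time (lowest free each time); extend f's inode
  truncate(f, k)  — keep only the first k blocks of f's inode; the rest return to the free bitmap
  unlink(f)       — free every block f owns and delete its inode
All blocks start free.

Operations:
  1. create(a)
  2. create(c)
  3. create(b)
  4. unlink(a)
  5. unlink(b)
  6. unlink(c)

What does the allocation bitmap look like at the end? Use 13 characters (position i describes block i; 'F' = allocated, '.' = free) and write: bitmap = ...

create(a): bitmap=F............ | a=[0]
create(c): bitmap=FF........... | a=[0] c=[1]
create(b): bitmap=FFF.......... | a=[0] b=[2] c=[1]
unlink(a): bitmap=.FF.......... | b=[2] c=[1]
unlink(b): bitmap=.F........... | c=[1]
unlink(c): bitmap=............. | 

bitmap = .............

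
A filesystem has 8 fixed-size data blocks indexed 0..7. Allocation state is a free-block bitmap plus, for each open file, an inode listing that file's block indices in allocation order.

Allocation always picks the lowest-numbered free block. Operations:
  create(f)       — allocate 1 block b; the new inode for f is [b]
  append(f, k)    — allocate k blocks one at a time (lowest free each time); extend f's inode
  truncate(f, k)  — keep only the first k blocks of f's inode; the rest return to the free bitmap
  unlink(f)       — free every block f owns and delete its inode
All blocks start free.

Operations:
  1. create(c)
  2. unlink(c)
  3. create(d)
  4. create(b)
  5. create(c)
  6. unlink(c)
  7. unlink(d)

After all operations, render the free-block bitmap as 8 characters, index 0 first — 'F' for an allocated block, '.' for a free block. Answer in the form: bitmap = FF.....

bitmap = .F......

after create(c) → c:[0]  free=[F.......]
after unlink(c) →   free=[........]
after create(d) → d:[0]  free=[F.......]
after create(b) → b:[1], d:[0]  free=[FF......]
after create(c) → b:[1], c:[2], d:[0]  free=[FFF.....]
after unlink(c) → b:[1], d:[0]  free=[FF......]
after unlink(d) → b:[1]  free=[.F......]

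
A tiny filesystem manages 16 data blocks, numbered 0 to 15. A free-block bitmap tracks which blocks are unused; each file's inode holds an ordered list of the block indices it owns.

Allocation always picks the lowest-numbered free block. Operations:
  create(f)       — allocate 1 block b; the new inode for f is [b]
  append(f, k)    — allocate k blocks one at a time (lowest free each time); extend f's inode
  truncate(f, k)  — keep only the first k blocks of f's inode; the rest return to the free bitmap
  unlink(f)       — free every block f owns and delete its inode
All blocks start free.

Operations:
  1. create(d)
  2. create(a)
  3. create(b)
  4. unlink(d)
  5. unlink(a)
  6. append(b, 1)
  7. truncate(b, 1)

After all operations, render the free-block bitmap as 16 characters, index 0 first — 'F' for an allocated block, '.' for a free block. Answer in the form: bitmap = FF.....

bitmap = ..F.............

after create(d) → d:[0]  free=[F...............]
after create(a) → a:[1], d:[0]  free=[FF..............]
after create(b) → a:[1], b:[2], d:[0]  free=[FFF.............]
after unlink(d) → a:[1], b:[2]  free=[.FF.............]
after unlink(a) → b:[2]  free=[..F.............]
after append(b, 1) → b:[2, 0]  free=[F.F.............]
after truncate(b, 1) → b:[2]  free=[..F.............]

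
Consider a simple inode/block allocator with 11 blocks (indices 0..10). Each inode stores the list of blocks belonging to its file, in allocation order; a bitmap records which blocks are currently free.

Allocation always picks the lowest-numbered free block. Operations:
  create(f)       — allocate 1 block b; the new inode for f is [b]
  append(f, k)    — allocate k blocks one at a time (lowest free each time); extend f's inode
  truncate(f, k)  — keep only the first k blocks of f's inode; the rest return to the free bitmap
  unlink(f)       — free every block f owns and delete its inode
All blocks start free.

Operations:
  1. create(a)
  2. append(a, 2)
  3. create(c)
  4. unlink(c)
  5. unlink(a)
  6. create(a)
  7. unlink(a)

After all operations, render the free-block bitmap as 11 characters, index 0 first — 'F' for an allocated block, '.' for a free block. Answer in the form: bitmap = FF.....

[1] create(a) — a=0 (map F..........)
[2] append(a, 2) — a=0,1,2 (map FFF........)
[3] create(c) — a=0,1,2 c=3 (map FFFF.......)
[4] unlink(c) — a=0,1,2 (map FFF........)
[5] unlink(a) —  (map ...........)
[6] create(a) — a=0 (map F..........)
[7] unlink(a) —  (map ...........)

bitmap = ...........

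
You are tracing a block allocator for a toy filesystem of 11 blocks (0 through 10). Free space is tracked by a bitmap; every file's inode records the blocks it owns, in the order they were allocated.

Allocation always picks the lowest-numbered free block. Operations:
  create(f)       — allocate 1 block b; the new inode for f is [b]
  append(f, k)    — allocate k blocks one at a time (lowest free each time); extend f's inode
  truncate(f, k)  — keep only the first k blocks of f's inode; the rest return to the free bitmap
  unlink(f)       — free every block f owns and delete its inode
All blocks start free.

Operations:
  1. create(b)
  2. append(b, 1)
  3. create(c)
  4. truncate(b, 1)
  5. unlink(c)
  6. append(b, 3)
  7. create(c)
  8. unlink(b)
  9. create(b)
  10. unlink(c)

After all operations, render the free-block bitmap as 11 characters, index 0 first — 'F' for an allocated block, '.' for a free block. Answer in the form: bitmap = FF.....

create(b): bitmap=F.......... | b=[0]
append(b, 1): bitmap=FF......... | b=[0, 1]
create(c): bitmap=FFF........ | b=[0, 1] c=[2]
truncate(b, 1): bitmap=F.F........ | b=[0] c=[2]
unlink(c): bitmap=F.......... | b=[0]
append(b, 3): bitmap=FFFF....... | b=[0, 1, 2, 3]
create(c): bitmap=FFFFF...... | b=[0, 1, 2, 3] c=[4]
unlink(b): bitmap=....F...... | c=[4]
create(b): bitmap=F...F...... | b=[0] c=[4]
unlink(c): bitmap=F.......... | b=[0]

bitmap = F..........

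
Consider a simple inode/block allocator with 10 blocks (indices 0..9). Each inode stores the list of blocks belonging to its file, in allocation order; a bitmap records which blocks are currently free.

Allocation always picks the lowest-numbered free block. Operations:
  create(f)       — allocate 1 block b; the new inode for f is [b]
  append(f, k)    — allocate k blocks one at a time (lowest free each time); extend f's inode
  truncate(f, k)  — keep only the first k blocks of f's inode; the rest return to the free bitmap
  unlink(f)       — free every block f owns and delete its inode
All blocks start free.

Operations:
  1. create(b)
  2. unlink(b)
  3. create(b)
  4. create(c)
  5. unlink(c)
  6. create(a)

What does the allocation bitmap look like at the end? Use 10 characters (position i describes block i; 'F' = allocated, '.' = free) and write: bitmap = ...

after create(b) → b:[0]  free=[F.........]
after unlink(b) →   free=[..........]
after create(b) → b:[0]  free=[F.........]
after create(c) → b:[0], c:[1]  free=[FF........]
after unlink(c) → b:[0]  free=[F.........]
after create(a) → a:[1], b:[0]  free=[FF........]

bitmap = FF........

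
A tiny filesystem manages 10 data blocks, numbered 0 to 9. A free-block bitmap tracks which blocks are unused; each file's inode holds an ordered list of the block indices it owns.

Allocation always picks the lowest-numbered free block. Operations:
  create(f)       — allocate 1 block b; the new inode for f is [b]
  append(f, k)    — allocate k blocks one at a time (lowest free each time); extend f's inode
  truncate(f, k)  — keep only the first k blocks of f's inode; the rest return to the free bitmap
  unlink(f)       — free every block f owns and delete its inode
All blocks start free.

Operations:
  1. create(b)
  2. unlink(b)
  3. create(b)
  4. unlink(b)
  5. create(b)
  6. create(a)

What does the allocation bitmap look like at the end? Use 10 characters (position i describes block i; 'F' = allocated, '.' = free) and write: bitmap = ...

bitmap = FF........

[1] create(b) — b=0 (map F.........)
[2] unlink(b) —  (map ..........)
[3] create(b) — b=0 (map F.........)
[4] unlink(b) —  (map ..........)
[5] create(b) — b=0 (map F.........)
[6] create(a) — a=1 b=0 (map FF........)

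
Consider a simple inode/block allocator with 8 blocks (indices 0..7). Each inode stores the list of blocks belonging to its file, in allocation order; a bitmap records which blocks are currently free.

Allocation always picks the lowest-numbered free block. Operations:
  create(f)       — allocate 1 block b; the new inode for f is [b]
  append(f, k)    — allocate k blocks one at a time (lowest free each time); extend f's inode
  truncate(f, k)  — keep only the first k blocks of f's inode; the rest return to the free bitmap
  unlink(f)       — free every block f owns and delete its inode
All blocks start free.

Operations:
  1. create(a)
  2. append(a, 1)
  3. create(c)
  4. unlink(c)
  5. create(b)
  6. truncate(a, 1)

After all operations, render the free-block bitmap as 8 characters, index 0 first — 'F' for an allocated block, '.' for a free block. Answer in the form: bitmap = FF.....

after create(a) → a:[0]  free=[F.......]
after append(a, 1) → a:[0, 1]  free=[FF......]
after create(c) → a:[0, 1], c:[2]  free=[FFF.....]
after unlink(c) → a:[0, 1]  free=[FF......]
after create(b) → a:[0, 1], b:[2]  free=[FFF.....]
after truncate(a, 1) → a:[0], b:[2]  free=[F.F.....]

bitmap = F.F.....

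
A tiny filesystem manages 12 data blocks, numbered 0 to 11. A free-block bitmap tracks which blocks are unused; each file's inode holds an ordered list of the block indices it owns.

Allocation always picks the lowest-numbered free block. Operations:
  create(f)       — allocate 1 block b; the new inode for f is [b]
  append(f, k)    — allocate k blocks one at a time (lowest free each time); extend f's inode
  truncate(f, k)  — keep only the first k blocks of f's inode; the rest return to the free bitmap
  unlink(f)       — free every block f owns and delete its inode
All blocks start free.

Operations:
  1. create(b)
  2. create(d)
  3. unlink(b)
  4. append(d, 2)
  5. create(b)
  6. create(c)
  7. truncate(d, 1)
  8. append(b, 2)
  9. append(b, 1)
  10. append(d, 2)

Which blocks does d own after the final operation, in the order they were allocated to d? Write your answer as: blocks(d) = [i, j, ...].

after create(b) → b:[0]  free=[F...........]
after create(d) → b:[0], d:[1]  free=[FF..........]
after unlink(b) → d:[1]  free=[.F..........]
after append(d, 2) → d:[1, 0, 2]  free=[FFF.........]
after create(b) → b:[3], d:[1, 0, 2]  free=[FFFF........]
after create(c) → b:[3], c:[4], d:[1, 0, 2]  free=[FFFFF.......]
after truncate(d, 1) → b:[3], c:[4], d:[1]  free=[.F.FF.......]
after append(b, 2) → b:[3, 0, 2], c:[4], d:[1]  free=[FFFFF.......]
after append(b, 1) → b:[3, 0, 2, 5], c:[4], d:[1]  free=[FFFFFF......]
after append(d, 2) → b:[3, 0, 2, 5], c:[4], d:[1, 6, 7]  free=[FFFFFFFF....]

blocks(d) = [1, 6, 7]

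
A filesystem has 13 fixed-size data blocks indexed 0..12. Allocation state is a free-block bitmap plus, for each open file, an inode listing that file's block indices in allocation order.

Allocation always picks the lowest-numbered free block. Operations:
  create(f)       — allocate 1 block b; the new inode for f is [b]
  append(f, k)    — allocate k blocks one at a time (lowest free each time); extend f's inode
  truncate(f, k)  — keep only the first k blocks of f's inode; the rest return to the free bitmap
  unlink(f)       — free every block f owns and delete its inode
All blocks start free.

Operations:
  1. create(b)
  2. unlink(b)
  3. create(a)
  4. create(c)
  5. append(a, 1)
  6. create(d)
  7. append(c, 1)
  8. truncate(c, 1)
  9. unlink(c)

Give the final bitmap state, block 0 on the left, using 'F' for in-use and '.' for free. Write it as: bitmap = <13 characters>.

bitmap = F.FF.........

[1] create(b) — b=0 (map F............)
[2] unlink(b) —  (map .............)
[3] create(a) — a=0 (map F............)
[4] create(c) — a=0 c=1 (map FF...........)
[5] append(a, 1) — a=0,2 c=1 (map FFF..........)
[6] create(d) — a=0,2 c=1 d=3 (map FFFF.........)
[7] append(c, 1) — a=0,2 c=1,4 d=3 (map FFFFF........)
[8] truncate(c, 1) — a=0,2 c=1 d=3 (map FFFF.........)
[9] unlink(c) — a=0,2 d=3 (map F.FF.........)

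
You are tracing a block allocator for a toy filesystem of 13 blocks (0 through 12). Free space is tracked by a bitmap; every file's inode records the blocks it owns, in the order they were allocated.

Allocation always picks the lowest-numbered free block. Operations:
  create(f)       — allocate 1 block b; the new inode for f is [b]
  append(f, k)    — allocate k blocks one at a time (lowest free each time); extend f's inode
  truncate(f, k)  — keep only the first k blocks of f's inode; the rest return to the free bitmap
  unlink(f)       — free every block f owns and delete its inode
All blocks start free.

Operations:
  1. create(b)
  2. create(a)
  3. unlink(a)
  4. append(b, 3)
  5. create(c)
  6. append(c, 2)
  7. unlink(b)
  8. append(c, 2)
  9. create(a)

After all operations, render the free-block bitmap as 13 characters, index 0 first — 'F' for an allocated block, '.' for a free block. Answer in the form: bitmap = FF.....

bitmap = FFF.FFF......

  1. create(b)  ⇒  F............  {b→[0]}
  2. create(a)  ⇒  FF...........  {a→[1]; b→[0]}
  3. unlink(a)  ⇒  F............  {b→[0]}
  4. append(b, 3)  ⇒  FFFF.........  {b→[0, 1, 2, 3]}
  5. create(c)  ⇒  FFFFF........  {b→[0, 1, 2, 3]; c→[4]}
  6. append(c, 2)  ⇒  FFFFFFF......  {b→[0, 1, 2, 3]; c→[4, 5, 6]}
  7. unlink(b)  ⇒  ....FFF......  {c→[4, 5, 6]}
  8. append(c, 2)  ⇒  FF..FFF......  {c→[4, 5, 6, 0, 1]}
  9. create(a)  ⇒  FFF.FFF......  {a→[2]; c→[4, 5, 6, 0, 1]}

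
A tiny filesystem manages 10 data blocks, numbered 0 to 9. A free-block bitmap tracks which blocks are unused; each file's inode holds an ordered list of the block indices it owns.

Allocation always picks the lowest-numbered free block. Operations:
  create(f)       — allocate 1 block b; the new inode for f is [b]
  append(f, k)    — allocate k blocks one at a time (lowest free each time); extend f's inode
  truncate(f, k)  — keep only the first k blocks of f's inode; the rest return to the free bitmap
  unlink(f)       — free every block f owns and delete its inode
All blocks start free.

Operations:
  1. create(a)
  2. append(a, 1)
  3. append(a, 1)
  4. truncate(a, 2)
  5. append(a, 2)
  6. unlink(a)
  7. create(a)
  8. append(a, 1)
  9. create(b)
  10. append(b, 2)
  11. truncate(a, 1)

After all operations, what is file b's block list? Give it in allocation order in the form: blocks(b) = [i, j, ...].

blocks(b) = [2, 3, 4]

create(a): bitmap=F......... | a=[0]
append(a, 1): bitmap=FF........ | a=[0, 1]
append(a, 1): bitmap=FFF....... | a=[0, 1, 2]
truncate(a, 2): bitmap=FF........ | a=[0, 1]
append(a, 2): bitmap=FFFF...... | a=[0, 1, 2, 3]
unlink(a): bitmap=.......... | 
create(a): bitmap=F......... | a=[0]
append(a, 1): bitmap=FF........ | a=[0, 1]
create(b): bitmap=FFF....... | a=[0, 1] b=[2]
append(b, 2): bitmap=FFFFF..... | a=[0, 1] b=[2, 3, 4]
truncate(a, 1): bitmap=F.FFF..... | a=[0] b=[2, 3, 4]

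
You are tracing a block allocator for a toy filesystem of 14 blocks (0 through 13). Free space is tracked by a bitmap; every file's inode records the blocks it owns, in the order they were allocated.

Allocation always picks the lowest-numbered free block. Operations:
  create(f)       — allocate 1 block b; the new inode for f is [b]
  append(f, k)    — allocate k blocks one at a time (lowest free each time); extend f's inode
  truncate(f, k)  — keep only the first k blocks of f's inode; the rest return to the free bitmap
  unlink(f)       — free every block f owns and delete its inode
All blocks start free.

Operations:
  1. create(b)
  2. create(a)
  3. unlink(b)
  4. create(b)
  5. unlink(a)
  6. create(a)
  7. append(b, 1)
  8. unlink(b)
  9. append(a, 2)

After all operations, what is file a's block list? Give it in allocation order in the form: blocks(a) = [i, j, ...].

[1] create(b) — b=0 (map F.............)
[2] create(a) — a=1 b=0 (map FF............)
[3] unlink(b) — a=1 (map .F............)
[4] create(b) — a=1 b=0 (map FF............)
[5] unlink(a) — b=0 (map F.............)
[6] create(a) — a=1 b=0 (map FF............)
[7] append(b, 1) — a=1 b=0,2 (map FFF...........)
[8] unlink(b) — a=1 (map .F............)
[9] append(a, 2) — a=1,0,2 (map FFF...........)

blocks(a) = [1, 0, 2]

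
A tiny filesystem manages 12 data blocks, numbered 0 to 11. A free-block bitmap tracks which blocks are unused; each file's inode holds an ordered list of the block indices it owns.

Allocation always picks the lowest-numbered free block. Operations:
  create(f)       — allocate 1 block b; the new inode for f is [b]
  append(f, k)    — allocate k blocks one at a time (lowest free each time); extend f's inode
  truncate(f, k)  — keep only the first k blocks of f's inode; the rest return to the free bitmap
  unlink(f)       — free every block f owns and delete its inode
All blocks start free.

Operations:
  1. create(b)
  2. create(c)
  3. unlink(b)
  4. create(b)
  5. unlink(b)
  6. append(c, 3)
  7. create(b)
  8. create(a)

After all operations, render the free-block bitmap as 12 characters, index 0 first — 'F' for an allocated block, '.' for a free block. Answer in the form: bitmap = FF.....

bitmap = FFFFFF......

after create(b) → b:[0]  free=[F...........]
after create(c) → b:[0], c:[1]  free=[FF..........]
after unlink(b) → c:[1]  free=[.F..........]
after create(b) → b:[0], c:[1]  free=[FF..........]
after unlink(b) → c:[1]  free=[.F..........]
after append(c, 3) → c:[1, 0, 2, 3]  free=[FFFF........]
after create(b) → b:[4], c:[1, 0, 2, 3]  free=[FFFFF.......]
after create(a) → a:[5], b:[4], c:[1, 0, 2, 3]  free=[FFFFFF......]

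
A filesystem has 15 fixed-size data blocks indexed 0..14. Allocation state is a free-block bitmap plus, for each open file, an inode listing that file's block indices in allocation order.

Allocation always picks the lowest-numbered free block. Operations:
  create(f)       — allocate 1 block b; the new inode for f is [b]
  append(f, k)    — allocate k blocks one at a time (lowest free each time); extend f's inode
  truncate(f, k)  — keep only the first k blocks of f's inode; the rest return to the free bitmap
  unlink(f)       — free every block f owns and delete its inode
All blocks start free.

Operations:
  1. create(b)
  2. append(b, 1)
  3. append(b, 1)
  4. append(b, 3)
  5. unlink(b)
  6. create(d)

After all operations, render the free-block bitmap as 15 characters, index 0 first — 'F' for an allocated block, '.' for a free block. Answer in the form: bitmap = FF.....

bitmap = F..............

create(b): bitmap=F.............. | b=[0]
append(b, 1): bitmap=FF............. | b=[0, 1]
append(b, 1): bitmap=FFF............ | b=[0, 1, 2]
append(b, 3): bitmap=FFFFFF......... | b=[0, 1, 2, 3, 4, 5]
unlink(b): bitmap=............... | 
create(d): bitmap=F.............. | d=[0]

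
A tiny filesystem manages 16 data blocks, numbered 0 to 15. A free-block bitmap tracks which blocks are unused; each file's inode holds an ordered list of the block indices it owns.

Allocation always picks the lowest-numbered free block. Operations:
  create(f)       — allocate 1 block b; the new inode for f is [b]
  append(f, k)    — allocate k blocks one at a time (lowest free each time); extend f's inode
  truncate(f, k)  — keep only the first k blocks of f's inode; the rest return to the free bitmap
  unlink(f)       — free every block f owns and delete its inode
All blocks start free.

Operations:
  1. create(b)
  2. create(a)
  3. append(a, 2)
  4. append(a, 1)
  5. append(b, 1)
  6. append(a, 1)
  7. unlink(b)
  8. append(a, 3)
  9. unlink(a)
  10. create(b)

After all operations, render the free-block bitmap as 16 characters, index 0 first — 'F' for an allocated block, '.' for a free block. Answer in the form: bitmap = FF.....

bitmap = F...............

create(b): bitmap=F............... | b=[0]
create(a): bitmap=FF.............. | a=[1] b=[0]
append(a, 2): bitmap=FFFF............ | a=[1, 2, 3] b=[0]
append(a, 1): bitmap=FFFFF........... | a=[1, 2, 3, 4] b=[0]
append(b, 1): bitmap=FFFFFF.......... | a=[1, 2, 3, 4] b=[0, 5]
append(a, 1): bitmap=FFFFFFF......... | a=[1, 2, 3, 4, 6] b=[0, 5]
unlink(b): bitmap=.FFFF.F......... | a=[1, 2, 3, 4, 6]
append(a, 3): bitmap=FFFFFFFF........ | a=[1, 2, 3, 4, 6, 0, 5, 7]
unlink(a): bitmap=................ | 
create(b): bitmap=F............... | b=[0]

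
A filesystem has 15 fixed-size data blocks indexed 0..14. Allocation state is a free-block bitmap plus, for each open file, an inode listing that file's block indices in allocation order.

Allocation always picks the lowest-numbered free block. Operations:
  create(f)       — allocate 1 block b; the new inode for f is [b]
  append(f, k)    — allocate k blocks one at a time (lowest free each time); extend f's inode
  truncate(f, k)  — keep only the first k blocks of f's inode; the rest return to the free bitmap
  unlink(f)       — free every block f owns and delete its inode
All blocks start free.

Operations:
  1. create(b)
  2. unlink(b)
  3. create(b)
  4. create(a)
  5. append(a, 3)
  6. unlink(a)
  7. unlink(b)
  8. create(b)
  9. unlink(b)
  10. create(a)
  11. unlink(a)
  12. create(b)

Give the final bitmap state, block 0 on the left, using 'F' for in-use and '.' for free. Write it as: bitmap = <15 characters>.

  1. create(b)  ⇒  F..............  {b→[0]}
  2. unlink(b)  ⇒  ...............  {}
  3. create(b)  ⇒  F..............  {b→[0]}
  4. create(a)  ⇒  FF.............  {a→[1]; b→[0]}
  5. append(a, 3)  ⇒  FFFFF..........  {a→[1, 2, 3, 4]; b→[0]}
  6. unlink(a)  ⇒  F..............  {b→[0]}
  7. unlink(b)  ⇒  ...............  {}
  8. create(b)  ⇒  F..............  {b→[0]}
  9. unlink(b)  ⇒  ...............  {}
  10. create(a)  ⇒  F..............  {a→[0]}
  11. unlink(a)  ⇒  ...............  {}
  12. create(b)  ⇒  F..............  {b→[0]}

bitmap = F..............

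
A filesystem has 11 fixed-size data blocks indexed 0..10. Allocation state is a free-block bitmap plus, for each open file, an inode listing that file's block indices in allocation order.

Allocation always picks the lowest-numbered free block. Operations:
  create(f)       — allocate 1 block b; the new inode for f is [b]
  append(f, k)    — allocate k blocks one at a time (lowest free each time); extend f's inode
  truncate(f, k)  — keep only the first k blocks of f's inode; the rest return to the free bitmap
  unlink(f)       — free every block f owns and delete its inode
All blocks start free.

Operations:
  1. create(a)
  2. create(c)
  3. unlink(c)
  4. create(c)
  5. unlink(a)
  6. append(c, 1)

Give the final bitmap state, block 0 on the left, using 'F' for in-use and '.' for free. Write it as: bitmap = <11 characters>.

bitmap = FF.........

after create(a) → a:[0]  free=[F..........]
after create(c) → a:[0], c:[1]  free=[FF.........]
after unlink(c) → a:[0]  free=[F..........]
after create(c) → a:[0], c:[1]  free=[FF.........]
after unlink(a) → c:[1]  free=[.F.........]
after append(c, 1) → c:[1, 0]  free=[FF.........]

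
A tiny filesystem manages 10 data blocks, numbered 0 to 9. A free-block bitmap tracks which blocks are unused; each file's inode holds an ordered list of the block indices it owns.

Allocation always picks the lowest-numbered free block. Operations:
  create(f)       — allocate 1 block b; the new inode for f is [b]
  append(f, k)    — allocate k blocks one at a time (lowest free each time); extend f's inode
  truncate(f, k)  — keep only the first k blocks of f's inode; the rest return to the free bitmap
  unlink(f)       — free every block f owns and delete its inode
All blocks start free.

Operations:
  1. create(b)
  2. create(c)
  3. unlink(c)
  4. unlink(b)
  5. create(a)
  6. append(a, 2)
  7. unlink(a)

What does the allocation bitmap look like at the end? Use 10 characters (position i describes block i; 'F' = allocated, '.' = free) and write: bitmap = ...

bitmap = ..........

  1. create(b)  ⇒  F.........  {b→[0]}
  2. create(c)  ⇒  FF........  {b→[0]; c→[1]}
  3. unlink(c)  ⇒  F.........  {b→[0]}
  4. unlink(b)  ⇒  ..........  {}
  5. create(a)  ⇒  F.........  {a→[0]}
  6. append(a, 2)  ⇒  FFF.......  {a→[0, 1, 2]}
  7. unlink(a)  ⇒  ..........  {}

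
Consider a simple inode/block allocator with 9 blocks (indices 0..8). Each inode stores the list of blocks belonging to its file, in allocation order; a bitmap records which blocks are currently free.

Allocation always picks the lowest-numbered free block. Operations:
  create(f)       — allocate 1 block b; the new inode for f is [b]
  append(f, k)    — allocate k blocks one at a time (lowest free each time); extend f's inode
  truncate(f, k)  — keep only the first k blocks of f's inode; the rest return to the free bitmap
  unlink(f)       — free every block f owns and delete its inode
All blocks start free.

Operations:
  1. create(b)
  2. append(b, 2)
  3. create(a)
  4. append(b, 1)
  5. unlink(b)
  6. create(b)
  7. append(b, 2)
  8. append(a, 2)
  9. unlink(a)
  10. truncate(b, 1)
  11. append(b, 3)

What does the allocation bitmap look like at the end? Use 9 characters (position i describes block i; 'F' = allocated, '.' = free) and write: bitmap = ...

[1] create(b) — b=0 (map F........)
[2] append(b, 2) — b=0,1,2 (map FFF......)
[3] create(a) — a=3 b=0,1,2 (map FFFF.....)
[4] append(b, 1) — a=3 b=0,1,2,4 (map FFFFF....)
[5] unlink(b) — a=3 (map ...F.....)
[6] create(b) — a=3 b=0 (map F..F.....)
[7] append(b, 2) — a=3 b=0,1,2 (map FFFF.....)
[8] append(a, 2) — a=3,4,5 b=0,1,2 (map FFFFFF...)
[9] unlink(a) — b=0,1,2 (map FFF......)
[10] truncate(b, 1) — b=0 (map F........)
[11] append(b, 3) — b=0,1,2,3 (map FFFF.....)

bitmap = FFFF.....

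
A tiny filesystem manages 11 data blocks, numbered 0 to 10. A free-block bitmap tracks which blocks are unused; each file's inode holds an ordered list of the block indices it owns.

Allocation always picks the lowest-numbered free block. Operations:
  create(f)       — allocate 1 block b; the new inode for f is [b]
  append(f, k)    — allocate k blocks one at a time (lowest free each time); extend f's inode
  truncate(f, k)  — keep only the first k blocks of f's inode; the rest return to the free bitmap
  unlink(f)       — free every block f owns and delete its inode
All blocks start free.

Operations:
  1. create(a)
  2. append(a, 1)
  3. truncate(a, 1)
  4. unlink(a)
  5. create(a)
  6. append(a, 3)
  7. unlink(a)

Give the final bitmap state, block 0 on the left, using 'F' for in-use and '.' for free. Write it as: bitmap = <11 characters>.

after create(a) → a:[0]  free=[F..........]
after append(a, 1) → a:[0, 1]  free=[FF.........]
after truncate(a, 1) → a:[0]  free=[F..........]
after unlink(a) →   free=[...........]
after create(a) → a:[0]  free=[F..........]
after append(a, 3) → a:[0, 1, 2, 3]  free=[FFFF.......]
after unlink(a) →   free=[...........]

bitmap = ...........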